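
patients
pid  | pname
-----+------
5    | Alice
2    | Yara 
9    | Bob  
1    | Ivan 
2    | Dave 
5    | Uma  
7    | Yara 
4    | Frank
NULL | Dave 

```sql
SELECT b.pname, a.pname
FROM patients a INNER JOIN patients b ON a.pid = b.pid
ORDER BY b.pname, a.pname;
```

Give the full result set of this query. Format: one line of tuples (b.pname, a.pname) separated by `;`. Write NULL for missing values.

(Alice, Alice); (Alice, Uma); (Bob, Bob); (Dave, Dave); (Dave, Yara); (Frank, Frank); (Ivan, Ivan); (Uma, Alice); (Uma, Uma); (Yara, Dave); (Yara, Yara); (Yara, Yara)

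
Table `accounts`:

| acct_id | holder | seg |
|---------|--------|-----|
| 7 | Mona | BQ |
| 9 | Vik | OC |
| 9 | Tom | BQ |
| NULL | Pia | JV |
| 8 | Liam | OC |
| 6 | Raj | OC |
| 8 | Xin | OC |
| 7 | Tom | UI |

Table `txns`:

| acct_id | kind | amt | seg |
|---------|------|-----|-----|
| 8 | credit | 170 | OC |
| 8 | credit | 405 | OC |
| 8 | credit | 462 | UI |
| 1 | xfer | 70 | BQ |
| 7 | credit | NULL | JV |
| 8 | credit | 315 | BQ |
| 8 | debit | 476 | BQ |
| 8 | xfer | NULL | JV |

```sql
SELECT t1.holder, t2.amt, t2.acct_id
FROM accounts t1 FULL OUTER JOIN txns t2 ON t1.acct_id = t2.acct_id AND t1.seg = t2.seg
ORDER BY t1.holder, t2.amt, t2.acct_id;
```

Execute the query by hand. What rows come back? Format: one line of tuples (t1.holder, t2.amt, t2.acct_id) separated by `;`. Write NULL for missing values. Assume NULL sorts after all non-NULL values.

FULL OUTER JOIN keeps every row from both sides; unmatched rows get NULL for the other side's columns.
Matching on t1.acct_id = t2.acct_id AND t1.seg = t2.seg. A NULL in a compared column never satisfies the condition.
- t1 (acct_id=7, seg=BQ) has no partner → padded with NULL.
- t1 (acct_id=9, seg=OC) has no partner → padded with NULL.
- t1 (acct_id=9, seg=BQ) has no partner → padded with NULL.
- t1 (acct_id=NULL, seg=JV) has no partner → padded with NULL.
- t1 (acct_id=8, seg=OC) pairs with 2 row(s) of t2.
- t1 (acct_id=6, seg=OC) has no partner → padded with NULL.
- t1 (acct_id=8, seg=OC) pairs with 2 row(s) of t2.
- t1 (acct_id=7, seg=UI) has no partner → padded with NULL.
- 6 t2 row(s) had no t1 match → kept, t1 columns NULL.

(Liam, 170, 8); (Liam, 405, 8); (Mona, NULL, NULL); (Pia, NULL, NULL); (Raj, NULL, NULL); (Tom, NULL, NULL); (Tom, NULL, NULL); (Vik, NULL, NULL); (Xin, 170, 8); (Xin, 405, 8); (NULL, 70, 1); (NULL, 315, 8); (NULL, 462, 8); (NULL, 476, 8); (NULL, NULL, 7); (NULL, NULL, 8)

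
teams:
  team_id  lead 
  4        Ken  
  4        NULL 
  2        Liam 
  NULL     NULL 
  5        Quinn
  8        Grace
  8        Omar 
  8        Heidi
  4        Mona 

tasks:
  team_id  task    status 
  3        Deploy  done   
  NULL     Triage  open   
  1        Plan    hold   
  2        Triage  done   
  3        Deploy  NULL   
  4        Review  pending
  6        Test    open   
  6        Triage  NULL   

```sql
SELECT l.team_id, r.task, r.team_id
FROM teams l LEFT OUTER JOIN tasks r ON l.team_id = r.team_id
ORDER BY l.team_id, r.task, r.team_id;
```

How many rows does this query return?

LEFT JOIN keeps every row from `teams`; unmatched rows get NULL for `tasks`'s columns.
Matching on l.team_id = r.team_id. A NULL in a compared column never satisfies the condition.
- l (team_id=4) pairs with 1 row(s) of r.
- l (team_id=4) pairs with 1 row(s) of r.
- l (team_id=2) pairs with 1 row(s) of r.
- l (team_id=NULL) has no partner → padded with NULL.
- l (team_id=5) has no partner → padded with NULL.
- l (team_id=8) has no partner → padded with NULL.
- l (team_id=8) has no partner → padded with NULL.
- l (team_id=8) has no partner → padded with NULL.
- l (team_id=4) pairs with 1 row(s) of r.
Total: 4 matched + 5 padded = 9 rows.

9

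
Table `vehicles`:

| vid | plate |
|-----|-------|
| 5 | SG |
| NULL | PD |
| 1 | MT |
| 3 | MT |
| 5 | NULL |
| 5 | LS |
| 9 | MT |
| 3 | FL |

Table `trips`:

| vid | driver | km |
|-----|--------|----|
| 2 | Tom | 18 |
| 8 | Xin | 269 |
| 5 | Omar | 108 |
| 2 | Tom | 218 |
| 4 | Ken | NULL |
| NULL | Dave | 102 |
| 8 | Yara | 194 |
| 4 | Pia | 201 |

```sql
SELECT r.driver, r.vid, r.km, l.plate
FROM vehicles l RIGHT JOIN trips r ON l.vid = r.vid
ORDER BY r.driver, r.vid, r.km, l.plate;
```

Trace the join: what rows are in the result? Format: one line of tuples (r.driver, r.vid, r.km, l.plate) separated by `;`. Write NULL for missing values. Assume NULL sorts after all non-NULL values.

(Dave, NULL, 102, NULL); (Ken, 4, NULL, NULL); (Omar, 5, 108, LS); (Omar, 5, 108, SG); (Omar, 5, 108, NULL); (Pia, 4, 201, NULL); (Tom, 2, 18, NULL); (Tom, 2, 218, NULL); (Xin, 8, 269, NULL); (Yara, 8, 194, NULL)

RIGHT JOIN keeps every row from `trips`; unmatched rows get NULL for `vehicles`'s columns.
Matching on l.vid = r.vid. A NULL in a compared column never satisfies the condition.
Matched pairs: 3; unmatched r rows kept: 7.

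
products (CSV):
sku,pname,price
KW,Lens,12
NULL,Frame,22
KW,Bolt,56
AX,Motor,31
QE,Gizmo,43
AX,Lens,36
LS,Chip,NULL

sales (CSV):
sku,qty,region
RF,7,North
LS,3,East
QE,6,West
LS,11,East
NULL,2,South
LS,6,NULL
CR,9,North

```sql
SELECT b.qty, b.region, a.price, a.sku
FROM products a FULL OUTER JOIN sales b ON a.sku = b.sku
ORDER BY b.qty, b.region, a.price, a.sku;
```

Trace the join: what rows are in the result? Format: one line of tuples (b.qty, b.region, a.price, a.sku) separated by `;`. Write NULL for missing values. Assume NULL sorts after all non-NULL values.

(2, South, NULL, NULL); (3, East, NULL, LS); (6, West, 43, QE); (6, NULL, NULL, LS); (7, North, NULL, NULL); (9, North, NULL, NULL); (11, East, NULL, LS); (NULL, NULL, 12, KW); (NULL, NULL, 22, NULL); (NULL, NULL, 31, AX); (NULL, NULL, 36, AX); (NULL, NULL, 56, KW)

FULL OUTER JOIN keeps every row from both sides; unmatched rows get NULL for the other side's columns.
Matching on a.sku = b.sku. A NULL in a compared column never satisfies the condition.
- sku=KW: no b row matches, row kept with b columns NULL.
- sku=NULL: no b row matches, row kept with b columns NULL.
- sku=KW: no b row matches, row kept with b columns NULL.
- sku=AX: no b row matches, row kept with b columns NULL.
- sku=QE: 1 matching b row(s), so 1 row(s) emitted.
- sku=AX: no b row matches, row kept with b columns NULL.
- sku=LS: 3 matching b row(s), so 3 row(s) emitted.
- 3 b row(s) had no a match → kept, a columns NULL.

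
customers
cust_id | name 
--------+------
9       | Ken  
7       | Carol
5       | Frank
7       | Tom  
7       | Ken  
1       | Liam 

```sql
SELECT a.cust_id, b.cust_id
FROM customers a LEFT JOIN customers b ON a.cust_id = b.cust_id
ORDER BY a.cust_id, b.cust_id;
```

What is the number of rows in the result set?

LEFT JOIN keeps every row from `customers a`; unmatched rows get NULL for `customers b`'s columns.
Matching on a.cust_id = b.cust_id.
- a[0] cust_id=9 → 1 match(es) in b → 1 row(s).
- a[1] cust_id=7 → 3 match(es) in b → 3 row(s).
- a[2] cust_id=5 → 1 match(es) in b → 1 row(s).
- a[3] cust_id=7 → 3 match(es) in b → 3 row(s).
- a[4] cust_id=7 → 3 match(es) in b → 3 row(s).
- a[5] cust_id=1 → 1 match(es) in b → 1 row(s).
Total: 12 rows.

12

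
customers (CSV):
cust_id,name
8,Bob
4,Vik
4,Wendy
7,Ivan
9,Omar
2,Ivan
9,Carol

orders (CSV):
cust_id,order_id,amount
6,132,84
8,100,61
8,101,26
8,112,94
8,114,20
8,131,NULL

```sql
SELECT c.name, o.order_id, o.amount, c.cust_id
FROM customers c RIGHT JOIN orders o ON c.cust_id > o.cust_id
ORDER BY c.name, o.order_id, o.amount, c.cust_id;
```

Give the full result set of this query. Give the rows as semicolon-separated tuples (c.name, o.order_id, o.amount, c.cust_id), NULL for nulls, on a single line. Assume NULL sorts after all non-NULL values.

(Bob, 132, 84, 8); (Carol, 100, 61, 9); (Carol, 101, 26, 9); (Carol, 112, 94, 9); (Carol, 114, 20, 9); (Carol, 131, NULL, 9); (Carol, 132, 84, 9); (Ivan, 132, 84, 7); (Omar, 100, 61, 9); (Omar, 101, 26, 9); (Omar, 112, 94, 9); (Omar, 114, 20, 9); (Omar, 131, NULL, 9); (Omar, 132, 84, 9)

RIGHT JOIN keeps every row from `orders`; unmatched rows get NULL for `customers`'s columns.
Matching on c.cust_id > o.cust_id.
- c (cust_id=8) pairs with 1 row(s) of o.
- c (cust_id=4) has no partner in o.
- c (cust_id=4) has no partner in o.
- c (cust_id=7) pairs with 1 row(s) of o.
- c (cust_id=9) pairs with 6 row(s) of o.
- c (cust_id=2) has no partner in o.
- c (cust_id=9) pairs with 6 row(s) of o.
- every o row matched at least one c row.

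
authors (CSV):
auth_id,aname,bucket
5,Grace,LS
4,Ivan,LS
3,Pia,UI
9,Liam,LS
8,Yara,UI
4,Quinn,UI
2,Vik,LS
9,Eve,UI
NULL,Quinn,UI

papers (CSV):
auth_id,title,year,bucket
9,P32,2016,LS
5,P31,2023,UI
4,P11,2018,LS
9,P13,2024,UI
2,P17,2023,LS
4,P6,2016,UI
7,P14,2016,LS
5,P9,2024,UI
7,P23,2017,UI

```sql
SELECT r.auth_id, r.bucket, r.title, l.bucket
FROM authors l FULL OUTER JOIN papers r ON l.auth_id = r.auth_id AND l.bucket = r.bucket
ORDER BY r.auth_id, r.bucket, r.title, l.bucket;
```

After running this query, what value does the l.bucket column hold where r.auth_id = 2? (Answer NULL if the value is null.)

FULL OUTER JOIN keeps every row from both sides; unmatched rows get NULL for the other side's columns.
Matching on l.auth_id = r.auth_id AND l.bucket = r.bucket. A NULL in a compared column never satisfies the condition.
- l[0] auth_id=5, bucket=LS → no match; kept with NULLs on the r side.
- l[1] auth_id=4, bucket=LS → 1 match(es) in r → 1 row(s).
- l[2] auth_id=3, bucket=UI → no match; kept with NULLs on the r side.
- l[3] auth_id=9, bucket=LS → 1 match(es) in r → 1 row(s).
- l[4] auth_id=8, bucket=UI → no match; kept with NULLs on the r side.
- l[5] auth_id=4, bucket=UI → 1 match(es) in r → 1 row(s).
- l[6] auth_id=2, bucket=LS → 1 match(es) in r → 1 row(s).
- l[7] auth_id=9, bucket=UI → 1 match(es) in r → 1 row(s).
- l[8] auth_id=NULL, bucket=UI → no match; kept with NULLs on the r side.
- plus 4 unmatched r row(s), each kept with NULL l columns.

LS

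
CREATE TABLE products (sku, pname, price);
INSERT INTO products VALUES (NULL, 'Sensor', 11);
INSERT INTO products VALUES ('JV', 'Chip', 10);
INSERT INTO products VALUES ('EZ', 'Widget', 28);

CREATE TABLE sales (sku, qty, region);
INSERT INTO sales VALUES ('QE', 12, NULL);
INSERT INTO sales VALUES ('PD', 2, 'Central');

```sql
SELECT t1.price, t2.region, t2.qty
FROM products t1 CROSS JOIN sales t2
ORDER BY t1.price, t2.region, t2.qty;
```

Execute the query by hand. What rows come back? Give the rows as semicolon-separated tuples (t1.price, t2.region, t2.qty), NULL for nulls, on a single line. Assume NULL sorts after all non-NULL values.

CROSS JOIN pairs every row of `products` with every row of `sales`: 3 × 2 = 6 rows.
After projecting and ordering:
t1.price | t2.region | t2.qty
10 | Central | 2
10 | NULL | 12
11 | Central | 2
11 | NULL | 12
28 | Central | 2
28 | NULL | 12

(10, Central, 2); (10, NULL, 12); (11, Central, 2); (11, NULL, 12); (28, Central, 2); (28, NULL, 12)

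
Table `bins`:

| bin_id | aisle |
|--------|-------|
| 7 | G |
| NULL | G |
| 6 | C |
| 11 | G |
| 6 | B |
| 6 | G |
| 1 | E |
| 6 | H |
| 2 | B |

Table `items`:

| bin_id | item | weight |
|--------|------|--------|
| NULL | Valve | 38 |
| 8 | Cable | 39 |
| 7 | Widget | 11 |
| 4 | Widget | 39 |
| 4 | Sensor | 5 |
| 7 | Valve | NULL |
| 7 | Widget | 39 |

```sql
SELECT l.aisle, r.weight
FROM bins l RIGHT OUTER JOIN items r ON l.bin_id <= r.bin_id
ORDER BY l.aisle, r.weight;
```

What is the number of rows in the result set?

33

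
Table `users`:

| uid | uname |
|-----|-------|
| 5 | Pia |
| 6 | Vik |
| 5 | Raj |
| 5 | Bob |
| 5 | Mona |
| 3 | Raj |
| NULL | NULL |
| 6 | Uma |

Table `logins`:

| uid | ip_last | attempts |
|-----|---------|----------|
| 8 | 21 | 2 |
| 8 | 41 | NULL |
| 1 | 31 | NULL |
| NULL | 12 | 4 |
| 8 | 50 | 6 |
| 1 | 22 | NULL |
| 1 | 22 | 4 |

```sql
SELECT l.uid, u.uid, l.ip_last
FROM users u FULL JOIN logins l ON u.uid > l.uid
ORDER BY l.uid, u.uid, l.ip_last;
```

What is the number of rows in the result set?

26

FULL OUTER JOIN keeps every row from both sides; unmatched rows get NULL for the other side's columns.
Matching on u.uid > l.uid. A NULL in a compared column never satisfies the condition.
- u (uid=5) pairs with 3 row(s) of l.
- u (uid=6) pairs with 3 row(s) of l.
- u (uid=5) pairs with 3 row(s) of l.
- u (uid=5) pairs with 3 row(s) of l.
- u (uid=5) pairs with 3 row(s) of l.
- u (uid=3) pairs with 3 row(s) of l.
- u (uid=NULL) has no partner → padded with NULL.
- u (uid=6) pairs with 3 row(s) of l.
- 4 row(s) from l found no u partner → padded with NULL.
Total: 21 matched + 5 padded = 26 rows.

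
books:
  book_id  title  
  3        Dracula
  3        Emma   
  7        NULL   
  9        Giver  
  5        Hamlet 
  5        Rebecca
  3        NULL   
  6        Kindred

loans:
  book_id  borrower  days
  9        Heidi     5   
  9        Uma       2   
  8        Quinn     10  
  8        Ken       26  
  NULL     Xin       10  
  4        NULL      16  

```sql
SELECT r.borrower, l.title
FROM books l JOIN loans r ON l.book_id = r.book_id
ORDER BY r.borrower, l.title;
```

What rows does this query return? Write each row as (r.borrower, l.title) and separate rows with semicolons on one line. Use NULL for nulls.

INNER JOIN keeps only pairs where the ON condition holds.
Matching on l.book_id = r.book_id. A NULL in a compared column never satisfies the condition.
Matched pairs: 2.

(Heidi, Giver); (Uma, Giver)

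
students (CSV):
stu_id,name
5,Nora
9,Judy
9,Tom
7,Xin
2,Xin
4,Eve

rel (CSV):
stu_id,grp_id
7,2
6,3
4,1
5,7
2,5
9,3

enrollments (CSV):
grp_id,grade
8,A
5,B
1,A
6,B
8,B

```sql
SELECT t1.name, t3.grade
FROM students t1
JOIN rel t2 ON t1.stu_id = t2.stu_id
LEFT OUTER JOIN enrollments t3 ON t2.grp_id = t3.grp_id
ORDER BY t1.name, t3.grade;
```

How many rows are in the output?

Joins associate left-to-right: students INNER JOIN rel on stu_id gives 6 intermediate row(s).
Then LEFT JOIN `enrollments t3` on grp_id: each of those 6 rows is kept; rows whose t2.grp_id has no match in t3 get NULL for t3's columns.
Result: 6 row(s).

6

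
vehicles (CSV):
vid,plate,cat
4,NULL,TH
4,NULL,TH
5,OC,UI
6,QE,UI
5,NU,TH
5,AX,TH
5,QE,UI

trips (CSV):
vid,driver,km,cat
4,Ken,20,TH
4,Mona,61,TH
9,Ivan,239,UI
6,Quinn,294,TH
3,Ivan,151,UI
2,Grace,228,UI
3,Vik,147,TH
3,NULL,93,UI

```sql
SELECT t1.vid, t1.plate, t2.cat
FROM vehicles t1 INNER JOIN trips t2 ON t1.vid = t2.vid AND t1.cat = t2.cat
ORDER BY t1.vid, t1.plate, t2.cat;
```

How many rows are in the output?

4

INNER JOIN keeps only pairs where the ON condition holds.
Matching on t1.vid = t2.vid AND t1.cat = t2.cat.
- vid=4, cat=TH: 2 matching t2 row(s), so 2 row(s) emitted.
- vid=4, cat=TH: 2 matching t2 row(s), so 2 row(s) emitted.
- vid=5, cat=UI: no matching t2 row, dropped.
- vid=6, cat=UI: no matching t2 row, dropped.
- vid=5, cat=TH: no matching t2 row, dropped.
- vid=5, cat=TH: no matching t2 row, dropped.
- vid=5, cat=UI: no matching t2 row, dropped.
Total: 4 rows.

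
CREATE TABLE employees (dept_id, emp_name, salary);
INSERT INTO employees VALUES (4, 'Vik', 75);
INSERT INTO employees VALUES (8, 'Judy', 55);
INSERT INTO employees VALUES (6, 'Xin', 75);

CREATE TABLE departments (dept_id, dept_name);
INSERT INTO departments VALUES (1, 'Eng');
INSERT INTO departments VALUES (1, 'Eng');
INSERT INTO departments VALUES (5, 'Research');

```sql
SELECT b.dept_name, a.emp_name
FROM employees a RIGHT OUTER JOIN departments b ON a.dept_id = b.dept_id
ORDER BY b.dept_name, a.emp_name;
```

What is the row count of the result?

3

RIGHT JOIN keeps every row from `departments`; unmatched rows get NULL for `employees`'s columns.
Matching on a.dept_id = b.dept_id.
- a row (dept_id=4): no match.
- a row (dept_id=8): no match.
- a row (dept_id=6): no match.
- 3 row(s) from b found no a partner → padded with NULL.
Total: 0 matched + 3 padded = 3 rows.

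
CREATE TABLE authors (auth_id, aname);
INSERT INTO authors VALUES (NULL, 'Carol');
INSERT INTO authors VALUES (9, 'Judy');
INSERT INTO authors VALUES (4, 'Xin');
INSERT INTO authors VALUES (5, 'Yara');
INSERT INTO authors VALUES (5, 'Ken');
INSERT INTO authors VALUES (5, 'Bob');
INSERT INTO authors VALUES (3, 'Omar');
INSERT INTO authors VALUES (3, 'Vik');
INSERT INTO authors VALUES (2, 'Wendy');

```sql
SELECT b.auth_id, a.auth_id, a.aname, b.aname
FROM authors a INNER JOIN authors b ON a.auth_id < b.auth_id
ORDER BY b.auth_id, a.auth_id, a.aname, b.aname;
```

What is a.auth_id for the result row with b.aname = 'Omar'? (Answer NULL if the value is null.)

2

INNER JOIN keeps only pairs where the ON condition holds.
Matching on a.auth_id < b.auth_id. A NULL in a compared column never satisfies the condition.
- a row (auth_id=NULL): no match → dropped.
- a row (auth_id=9): no match → dropped.
- a row (auth_id=4): matches 4 b row(s) → 4 output row(s).
- a row (auth_id=5): matches 1 b row(s) → 1 output row(s).
- a row (auth_id=5): matches 1 b row(s) → 1 output row(s).
- a row (auth_id=5): matches 1 b row(s) → 1 output row(s).
- a row (auth_id=3): matches 5 b row(s) → 5 output row(s).
- a row (auth_id=3): matches 5 b row(s) → 5 output row(s).
- a row (auth_id=2): matches 7 b row(s) → 7 output row(s).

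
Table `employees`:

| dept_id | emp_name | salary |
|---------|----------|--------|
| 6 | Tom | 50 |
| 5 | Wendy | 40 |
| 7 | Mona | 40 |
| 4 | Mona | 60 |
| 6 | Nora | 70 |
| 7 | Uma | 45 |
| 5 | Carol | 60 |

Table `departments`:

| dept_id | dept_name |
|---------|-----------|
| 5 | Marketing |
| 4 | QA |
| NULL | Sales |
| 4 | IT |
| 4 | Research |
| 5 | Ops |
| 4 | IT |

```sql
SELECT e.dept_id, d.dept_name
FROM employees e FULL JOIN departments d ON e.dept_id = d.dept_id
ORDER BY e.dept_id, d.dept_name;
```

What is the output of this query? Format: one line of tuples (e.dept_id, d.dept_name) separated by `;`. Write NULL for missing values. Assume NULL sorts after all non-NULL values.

(4, IT); (4, IT); (4, QA); (4, Research); (5, Marketing); (5, Marketing); (5, Ops); (5, Ops); (6, NULL); (6, NULL); (7, NULL); (7, NULL); (NULL, Sales)

FULL OUTER JOIN keeps every row from both sides; unmatched rows get NULL for the other side's columns.
Matching on e.dept_id = d.dept_id. A NULL in a compared column never satisfies the condition.
- e row (dept_id=6): no match → kept, d columns NULL.
- e row (dept_id=5): matches 2 d row(s) → 2 output row(s).
- e row (dept_id=7): no match → kept, d columns NULL.
- e row (dept_id=4): matches 4 d row(s) → 4 output row(s).
- e row (dept_id=6): no match → kept, d columns NULL.
- e row (dept_id=7): no match → kept, d columns NULL.
- e row (dept_id=5): matches 2 d row(s) → 2 output row(s).
- 1 row(s) from d found no e partner → padded with NULL.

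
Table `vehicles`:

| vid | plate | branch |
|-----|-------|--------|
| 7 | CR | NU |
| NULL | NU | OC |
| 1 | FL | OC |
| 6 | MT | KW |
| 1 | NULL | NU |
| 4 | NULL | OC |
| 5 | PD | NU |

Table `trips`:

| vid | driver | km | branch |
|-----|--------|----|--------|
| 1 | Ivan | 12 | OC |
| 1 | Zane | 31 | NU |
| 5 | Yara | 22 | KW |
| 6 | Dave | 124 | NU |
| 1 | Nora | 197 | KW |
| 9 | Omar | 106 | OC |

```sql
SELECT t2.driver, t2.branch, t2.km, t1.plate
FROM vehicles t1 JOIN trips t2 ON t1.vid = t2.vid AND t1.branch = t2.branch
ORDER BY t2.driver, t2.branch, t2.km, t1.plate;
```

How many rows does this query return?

2

INNER JOIN keeps only pairs where the ON condition holds.
Matching on t1.vid = t2.vid AND t1.branch = t2.branch. A NULL in a compared column never satisfies the condition.
- t1 (vid=7, branch=NU) has no partner → excluded.
- t1 (vid=NULL, branch=OC) has no partner → excluded.
- t1 (vid=1, branch=OC) pairs with 1 row(s) of t2.
- t1 (vid=6, branch=KW) has no partner → excluded.
- t1 (vid=1, branch=NU) pairs with 1 row(s) of t2.
- t1 (vid=4, branch=OC) has no partner → excluded.
- t1 (vid=5, branch=NU) has no partner → excluded.
Total: 2 rows.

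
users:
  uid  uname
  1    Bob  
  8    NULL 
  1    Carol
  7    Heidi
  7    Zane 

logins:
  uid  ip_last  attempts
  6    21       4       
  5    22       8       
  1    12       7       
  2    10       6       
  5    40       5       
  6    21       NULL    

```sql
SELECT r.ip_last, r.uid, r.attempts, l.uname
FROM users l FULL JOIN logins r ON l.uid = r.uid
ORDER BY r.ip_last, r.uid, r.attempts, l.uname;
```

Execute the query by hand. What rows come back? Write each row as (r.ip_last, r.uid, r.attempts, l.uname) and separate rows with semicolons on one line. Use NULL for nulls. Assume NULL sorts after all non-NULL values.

(10, 2, 6, NULL); (12, 1, 7, Bob); (12, 1, 7, Carol); (21, 6, 4, NULL); (21, 6, NULL, NULL); (22, 5, 8, NULL); (40, 5, 5, NULL); (NULL, NULL, NULL, Heidi); (NULL, NULL, NULL, Zane); (NULL, NULL, NULL, NULL)

FULL OUTER JOIN keeps every row from both sides; unmatched rows get NULL for the other side's columns.
Matching on l.uid = r.uid.
- l row (uid=1): matches 1 r row(s) → 1 output row(s).
- l row (uid=8): no match → kept, r columns NULL.
- l row (uid=1): matches 1 r row(s) → 1 output row(s).
- l row (uid=7): no match → kept, r columns NULL.
- l row (uid=7): no match → kept, r columns NULL.
- 5 row(s) from r found no l partner → padded with NULL.
After projecting and ordering:
r.ip_last | r.uid | r.attempts | l.uname
10 | 2 | 6 | NULL
12 | 1 | 7 | Bob
12 | 1 | 7 | Carol
21 | 6 | 4 | NULL
21 | 6 | NULL | NULL
22 | 5 | 8 | NULL
40 | 5 | 5 | NULL
NULL | NULL | NULL | Heidi
NULL | NULL | NULL | Zane
NULL | NULL | NULL | NULL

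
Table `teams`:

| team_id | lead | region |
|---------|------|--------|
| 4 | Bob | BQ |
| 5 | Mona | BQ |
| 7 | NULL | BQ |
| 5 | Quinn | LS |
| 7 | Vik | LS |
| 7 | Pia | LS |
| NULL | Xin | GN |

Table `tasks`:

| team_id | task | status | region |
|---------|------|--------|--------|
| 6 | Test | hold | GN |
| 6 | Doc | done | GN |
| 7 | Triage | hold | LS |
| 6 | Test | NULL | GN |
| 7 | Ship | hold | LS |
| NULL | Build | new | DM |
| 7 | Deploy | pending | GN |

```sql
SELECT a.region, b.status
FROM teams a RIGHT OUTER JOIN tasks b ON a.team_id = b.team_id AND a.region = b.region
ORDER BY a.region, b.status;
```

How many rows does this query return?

RIGHT JOIN keeps every row from `tasks`; unmatched rows get NULL for `teams`'s columns.
Matching on a.team_id = b.team_id AND a.region = b.region. A NULL in a compared column never satisfies the condition.
Matched pairs: 4; unmatched b rows kept: 5.
Total: 4 matched + 5 padded = 9 rows.

9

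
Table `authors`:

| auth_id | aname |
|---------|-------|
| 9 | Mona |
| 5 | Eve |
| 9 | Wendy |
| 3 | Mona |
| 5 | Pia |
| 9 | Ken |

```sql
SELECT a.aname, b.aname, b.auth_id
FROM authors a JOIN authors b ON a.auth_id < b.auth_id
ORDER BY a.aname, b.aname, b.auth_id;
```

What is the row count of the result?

11

INNER JOIN keeps only pairs where the ON condition holds.
Matching on a.auth_id < b.auth_id.
Matched pairs: 11.
Total: 11 rows.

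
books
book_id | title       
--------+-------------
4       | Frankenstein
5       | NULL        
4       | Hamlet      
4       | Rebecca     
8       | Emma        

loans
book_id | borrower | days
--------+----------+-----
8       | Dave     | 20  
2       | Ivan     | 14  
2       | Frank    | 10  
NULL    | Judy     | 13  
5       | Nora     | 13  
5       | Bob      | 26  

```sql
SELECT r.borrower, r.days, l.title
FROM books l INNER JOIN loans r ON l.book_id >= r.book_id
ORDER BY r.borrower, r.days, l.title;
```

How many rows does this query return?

15

INNER JOIN keeps only pairs where the ON condition holds.
Matching on l.book_id >= r.book_id. A NULL in a compared column never satisfies the condition.
- book_id=4: 2 matching r row(s), so 2 row(s) emitted.
- book_id=5: 4 matching r row(s), so 4 row(s) emitted.
- book_id=4: 2 matching r row(s), so 2 row(s) emitted.
- book_id=4: 2 matching r row(s), so 2 row(s) emitted.
- book_id=8: 5 matching r row(s), so 5 row(s) emitted.
Total: 15 rows.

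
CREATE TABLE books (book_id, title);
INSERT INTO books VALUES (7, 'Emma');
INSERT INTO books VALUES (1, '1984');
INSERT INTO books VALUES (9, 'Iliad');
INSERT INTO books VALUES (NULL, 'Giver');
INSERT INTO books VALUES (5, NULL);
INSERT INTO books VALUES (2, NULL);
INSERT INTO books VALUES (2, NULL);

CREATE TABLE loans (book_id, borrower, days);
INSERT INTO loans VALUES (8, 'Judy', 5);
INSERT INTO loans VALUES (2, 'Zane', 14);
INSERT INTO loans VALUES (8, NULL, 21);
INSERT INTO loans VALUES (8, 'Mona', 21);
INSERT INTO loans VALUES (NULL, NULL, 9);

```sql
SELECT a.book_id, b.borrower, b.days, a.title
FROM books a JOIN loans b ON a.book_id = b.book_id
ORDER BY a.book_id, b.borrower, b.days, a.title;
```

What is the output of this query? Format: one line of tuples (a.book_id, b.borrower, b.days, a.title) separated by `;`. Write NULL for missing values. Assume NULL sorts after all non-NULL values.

(2, Zane, 14, NULL); (2, Zane, 14, NULL)

INNER JOIN keeps only pairs where the ON condition holds.
Matching on a.book_id = b.book_id. A NULL in a compared column never satisfies the condition.
- book_id=7: no matching b row, dropped.
- book_id=1: no matching b row, dropped.
- book_id=9: no matching b row, dropped.
- book_id=NULL: no matching b row, dropped.
- book_id=5: no matching b row, dropped.
- book_id=2: 1 matching b row(s), so 1 row(s) emitted.
- book_id=2: 1 matching b row(s), so 1 row(s) emitted.
After projecting and ordering:
a.book_id | b.borrower | b.days | a.title
2 | Zane | 14 | NULL
2 | Zane | 14 | NULL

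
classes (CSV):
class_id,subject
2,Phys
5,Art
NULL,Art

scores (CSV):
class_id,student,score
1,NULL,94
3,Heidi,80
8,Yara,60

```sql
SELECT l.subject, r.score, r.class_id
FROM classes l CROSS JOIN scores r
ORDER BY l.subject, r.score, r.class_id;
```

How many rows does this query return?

9

CROSS JOIN pairs every row of `classes` with every row of `scores`: 3 × 3 = 9 rows.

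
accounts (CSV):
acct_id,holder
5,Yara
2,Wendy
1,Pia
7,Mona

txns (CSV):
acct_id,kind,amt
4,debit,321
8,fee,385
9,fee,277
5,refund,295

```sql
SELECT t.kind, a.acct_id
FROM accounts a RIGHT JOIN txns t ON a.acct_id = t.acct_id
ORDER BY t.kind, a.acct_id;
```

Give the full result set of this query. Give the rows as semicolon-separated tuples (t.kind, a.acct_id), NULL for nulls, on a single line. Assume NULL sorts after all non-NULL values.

RIGHT JOIN keeps every row from `txns`; unmatched rows get NULL for `accounts`'s columns.
Matching on a.acct_id = t.acct_id.
- a row (acct_id=5): matches 1 t row(s) → 1 output row(s).
- a row (acct_id=2): no match.
- a row (acct_id=1): no match.
- a row (acct_id=7): no match.
- 3 t row(s) had no a match → kept, a columns NULL.
After projecting and ordering:
t.kind | a.acct_id
debit | NULL
fee | NULL
fee | NULL
refund | 5

(debit, NULL); (fee, NULL); (fee, NULL); (refund, 5)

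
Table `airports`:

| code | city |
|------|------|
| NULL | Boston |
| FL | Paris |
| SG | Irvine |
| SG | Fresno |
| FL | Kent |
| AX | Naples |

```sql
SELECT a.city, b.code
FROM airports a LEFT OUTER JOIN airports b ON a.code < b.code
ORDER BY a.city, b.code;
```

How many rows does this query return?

LEFT JOIN keeps every row from `airports a`; unmatched rows get NULL for `airports b`'s columns.
Matching on a.code < b.code. A NULL in a compared column never satisfies the condition.
Matched pairs: 8; unmatched a rows kept: 3.
Total: 8 matched + 3 padded = 11 rows.

11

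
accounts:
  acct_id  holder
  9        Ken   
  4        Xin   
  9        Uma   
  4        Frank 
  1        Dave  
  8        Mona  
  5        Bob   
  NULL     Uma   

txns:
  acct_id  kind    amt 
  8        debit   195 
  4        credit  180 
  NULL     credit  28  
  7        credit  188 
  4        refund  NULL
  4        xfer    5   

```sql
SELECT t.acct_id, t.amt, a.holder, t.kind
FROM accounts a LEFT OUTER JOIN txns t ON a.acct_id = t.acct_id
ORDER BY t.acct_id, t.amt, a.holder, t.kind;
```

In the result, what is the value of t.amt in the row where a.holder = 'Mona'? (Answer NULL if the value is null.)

195

LEFT JOIN keeps every row from `accounts`; unmatched rows get NULL for `txns`'s columns.
Matching on a.acct_id = t.acct_id. A NULL in a compared column never satisfies the condition.
- a (acct_id=9) has no partner → padded with NULL.
- a (acct_id=4) pairs with 3 row(s) of t.
- a (acct_id=9) has no partner → padded with NULL.
- a (acct_id=4) pairs with 3 row(s) of t.
- a (acct_id=1) has no partner → padded with NULL.
- a (acct_id=8) pairs with 1 row(s) of t.
- a (acct_id=5) has no partner → padded with NULL.
- a (acct_id=NULL) has no partner → padded with NULL.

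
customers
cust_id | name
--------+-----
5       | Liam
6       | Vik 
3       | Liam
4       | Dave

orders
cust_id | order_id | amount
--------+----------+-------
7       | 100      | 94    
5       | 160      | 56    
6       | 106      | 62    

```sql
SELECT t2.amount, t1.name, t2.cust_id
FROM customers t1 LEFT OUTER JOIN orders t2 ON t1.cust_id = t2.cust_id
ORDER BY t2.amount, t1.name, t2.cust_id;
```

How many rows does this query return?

4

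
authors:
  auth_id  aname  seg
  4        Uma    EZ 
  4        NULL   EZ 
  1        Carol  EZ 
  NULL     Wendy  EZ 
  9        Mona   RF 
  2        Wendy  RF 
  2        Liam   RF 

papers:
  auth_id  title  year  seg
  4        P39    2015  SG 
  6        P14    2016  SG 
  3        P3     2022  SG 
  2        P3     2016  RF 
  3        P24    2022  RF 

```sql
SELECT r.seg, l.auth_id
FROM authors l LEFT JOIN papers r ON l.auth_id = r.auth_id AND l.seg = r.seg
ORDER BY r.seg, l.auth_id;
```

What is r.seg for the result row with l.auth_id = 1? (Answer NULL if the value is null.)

NULL

LEFT JOIN keeps every row from `authors`; unmatched rows get NULL for `papers`'s columns.
Matching on l.auth_id = r.auth_id AND l.seg = r.seg. A NULL in a compared column never satisfies the condition.
- auth_id=4, seg=EZ: no r row matches, row kept with r columns NULL.
- auth_id=4, seg=EZ: no r row matches, row kept with r columns NULL.
- auth_id=1, seg=EZ: no r row matches, row kept with r columns NULL.
- auth_id=NULL, seg=EZ: no r row matches, row kept with r columns NULL.
- auth_id=9, seg=RF: no r row matches, row kept with r columns NULL.
- auth_id=2, seg=RF: 1 matching r row(s), so 1 row(s) emitted.
- auth_id=2, seg=RF: 1 matching r row(s), so 1 row(s) emitted.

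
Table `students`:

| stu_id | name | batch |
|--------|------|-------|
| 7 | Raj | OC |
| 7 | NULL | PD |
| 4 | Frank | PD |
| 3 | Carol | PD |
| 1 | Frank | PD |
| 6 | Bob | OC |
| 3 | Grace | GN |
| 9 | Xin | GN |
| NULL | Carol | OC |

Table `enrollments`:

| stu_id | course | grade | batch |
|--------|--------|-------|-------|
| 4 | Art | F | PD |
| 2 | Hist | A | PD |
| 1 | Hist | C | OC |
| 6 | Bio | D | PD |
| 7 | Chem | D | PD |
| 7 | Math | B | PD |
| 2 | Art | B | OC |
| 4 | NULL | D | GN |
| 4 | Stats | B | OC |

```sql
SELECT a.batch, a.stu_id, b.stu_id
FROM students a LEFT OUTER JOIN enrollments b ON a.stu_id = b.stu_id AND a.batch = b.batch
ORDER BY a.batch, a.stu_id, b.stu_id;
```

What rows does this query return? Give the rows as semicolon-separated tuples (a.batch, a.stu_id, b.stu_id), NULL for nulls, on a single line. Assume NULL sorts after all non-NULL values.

(GN, 3, NULL); (GN, 9, NULL); (OC, 6, NULL); (OC, 7, NULL); (OC, NULL, NULL); (PD, 1, NULL); (PD, 3, NULL); (PD, 4, 4); (PD, 7, 7); (PD, 7, 7)

LEFT JOIN keeps every row from `students`; unmatched rows get NULL for `enrollments`'s columns.
Matching on a.stu_id = b.stu_id AND a.batch = b.batch. A NULL in a compared column never satisfies the condition.
Matched pairs: 3; unmatched a rows kept: 7.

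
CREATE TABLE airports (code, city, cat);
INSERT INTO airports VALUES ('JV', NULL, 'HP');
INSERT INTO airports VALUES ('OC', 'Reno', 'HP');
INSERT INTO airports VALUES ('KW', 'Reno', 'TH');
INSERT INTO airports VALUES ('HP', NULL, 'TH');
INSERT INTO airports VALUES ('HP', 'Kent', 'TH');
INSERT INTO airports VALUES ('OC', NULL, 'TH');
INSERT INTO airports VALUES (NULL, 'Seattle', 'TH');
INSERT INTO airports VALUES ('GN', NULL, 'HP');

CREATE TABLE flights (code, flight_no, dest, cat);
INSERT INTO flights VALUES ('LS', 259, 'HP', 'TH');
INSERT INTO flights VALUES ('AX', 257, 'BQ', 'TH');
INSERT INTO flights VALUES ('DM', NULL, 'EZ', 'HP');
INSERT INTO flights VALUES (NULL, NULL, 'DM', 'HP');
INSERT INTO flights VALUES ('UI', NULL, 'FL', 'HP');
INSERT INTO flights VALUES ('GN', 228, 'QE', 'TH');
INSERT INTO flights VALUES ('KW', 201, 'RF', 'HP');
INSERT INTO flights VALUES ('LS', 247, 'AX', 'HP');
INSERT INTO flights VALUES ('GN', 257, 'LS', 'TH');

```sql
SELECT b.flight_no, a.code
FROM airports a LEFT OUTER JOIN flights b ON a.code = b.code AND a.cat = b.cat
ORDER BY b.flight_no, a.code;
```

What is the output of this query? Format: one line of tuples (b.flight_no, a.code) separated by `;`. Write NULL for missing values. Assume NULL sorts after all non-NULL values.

LEFT JOIN keeps every row from `airports`; unmatched rows get NULL for `flights`'s columns.
Matching on a.code = b.code AND a.cat = b.cat. A NULL in a compared column never satisfies the condition.
- a row (code=JV, cat=HP): no match → kept, b columns NULL.
- a row (code=OC, cat=HP): no match → kept, b columns NULL.
- a row (code=KW, cat=TH): no match → kept, b columns NULL.
- a row (code=HP, cat=TH): no match → kept, b columns NULL.
- a row (code=HP, cat=TH): no match → kept, b columns NULL.
- a row (code=OC, cat=TH): no match → kept, b columns NULL.
- a row (code=NULL, cat=TH): no match → kept, b columns NULL.
- a row (code=GN, cat=HP): no match → kept, b columns NULL.
After projecting and ordering:
b.flight_no | a.code
NULL | GN
NULL | HP
NULL | HP
NULL | JV
NULL | KW
NULL | OC
NULL | OC
NULL | NULL

(NULL, GN); (NULL, HP); (NULL, HP); (NULL, JV); (NULL, KW); (NULL, OC); (NULL, OC); (NULL, NULL)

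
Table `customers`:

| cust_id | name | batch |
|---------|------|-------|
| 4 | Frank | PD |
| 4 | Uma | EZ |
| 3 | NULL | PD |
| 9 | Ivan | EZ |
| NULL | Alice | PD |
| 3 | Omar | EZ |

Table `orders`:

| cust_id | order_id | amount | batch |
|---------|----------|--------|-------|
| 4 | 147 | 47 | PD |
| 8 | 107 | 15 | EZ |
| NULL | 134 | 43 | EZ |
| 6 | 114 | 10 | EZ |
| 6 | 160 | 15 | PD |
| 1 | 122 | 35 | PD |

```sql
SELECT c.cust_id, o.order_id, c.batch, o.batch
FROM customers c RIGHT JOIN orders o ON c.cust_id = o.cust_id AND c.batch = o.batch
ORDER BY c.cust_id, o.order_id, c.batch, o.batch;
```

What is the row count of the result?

RIGHT JOIN keeps every row from `orders`; unmatched rows get NULL for `customers`'s columns.
Matching on c.cust_id = o.cust_id AND c.batch = o.batch. A NULL in a compared column never satisfies the condition.
- c (cust_id=4, batch=PD) pairs with 1 row(s) of o.
- c (cust_id=4, batch=EZ) has no partner in o.
- c (cust_id=3, batch=PD) has no partner in o.
- c (cust_id=9, batch=EZ) has no partner in o.
- c (cust_id=NULL, batch=PD) has no partner in o.
- c (cust_id=3, batch=EZ) has no partner in o.
- 5 row(s) from o found no c partner → padded with NULL.
Total: 1 matched + 5 padded = 6 rows.

6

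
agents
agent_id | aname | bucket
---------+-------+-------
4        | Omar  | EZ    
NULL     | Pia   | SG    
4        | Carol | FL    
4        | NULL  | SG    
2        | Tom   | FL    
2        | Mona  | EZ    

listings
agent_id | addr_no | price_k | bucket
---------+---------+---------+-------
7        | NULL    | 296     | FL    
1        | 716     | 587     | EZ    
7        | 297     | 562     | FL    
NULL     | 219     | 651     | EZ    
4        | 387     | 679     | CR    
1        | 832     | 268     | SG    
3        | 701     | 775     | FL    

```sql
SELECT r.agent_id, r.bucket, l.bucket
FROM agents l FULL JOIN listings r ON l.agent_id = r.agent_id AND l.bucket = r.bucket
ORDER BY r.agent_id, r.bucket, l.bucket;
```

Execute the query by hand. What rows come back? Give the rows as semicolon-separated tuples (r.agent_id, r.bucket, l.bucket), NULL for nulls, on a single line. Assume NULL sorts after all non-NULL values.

(1, EZ, NULL); (1, SG, NULL); (3, FL, NULL); (4, CR, NULL); (7, FL, NULL); (7, FL, NULL); (NULL, EZ, NULL); (NULL, NULL, EZ); (NULL, NULL, EZ); (NULL, NULL, FL); (NULL, NULL, FL); (NULL, NULL, SG); (NULL, NULL, SG)

FULL OUTER JOIN keeps every row from both sides; unmatched rows get NULL for the other side's columns.
Matching on l.agent_id = r.agent_id AND l.bucket = r.bucket. A NULL in a compared column never satisfies the condition.
- l[0] agent_id=4, bucket=EZ → no match; kept with NULLs on the r side.
- l[1] agent_id=NULL, bucket=SG → no match; kept with NULLs on the r side.
- l[2] agent_id=4, bucket=FL → no match; kept with NULLs on the r side.
- l[3] agent_id=4, bucket=SG → no match; kept with NULLs on the r side.
- l[4] agent_id=2, bucket=FL → no match; kept with NULLs on the r side.
- l[5] agent_id=2, bucket=EZ → no match; kept with NULLs on the r side.
- 7 r row(s) had no l match → kept, l columns NULL.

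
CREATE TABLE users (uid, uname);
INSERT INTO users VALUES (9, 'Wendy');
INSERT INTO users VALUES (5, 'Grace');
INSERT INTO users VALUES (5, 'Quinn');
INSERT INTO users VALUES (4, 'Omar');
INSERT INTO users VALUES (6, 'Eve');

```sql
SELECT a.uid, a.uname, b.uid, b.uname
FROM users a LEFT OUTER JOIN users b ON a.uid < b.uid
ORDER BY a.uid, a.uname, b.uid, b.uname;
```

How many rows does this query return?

10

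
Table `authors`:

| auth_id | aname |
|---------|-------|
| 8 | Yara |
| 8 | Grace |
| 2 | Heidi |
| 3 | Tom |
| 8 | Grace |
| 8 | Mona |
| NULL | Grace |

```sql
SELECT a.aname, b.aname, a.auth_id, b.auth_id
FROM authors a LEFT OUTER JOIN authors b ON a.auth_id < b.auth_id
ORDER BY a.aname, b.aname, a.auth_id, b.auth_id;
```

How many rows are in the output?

14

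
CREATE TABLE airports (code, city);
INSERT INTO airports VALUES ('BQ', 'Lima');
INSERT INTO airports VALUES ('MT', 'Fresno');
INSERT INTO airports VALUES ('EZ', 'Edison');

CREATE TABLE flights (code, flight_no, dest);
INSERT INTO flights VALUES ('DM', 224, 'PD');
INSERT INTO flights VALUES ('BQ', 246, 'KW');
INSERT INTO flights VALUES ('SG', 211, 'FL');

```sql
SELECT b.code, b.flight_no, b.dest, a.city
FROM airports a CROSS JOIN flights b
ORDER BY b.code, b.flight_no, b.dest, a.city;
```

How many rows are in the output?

CROSS JOIN pairs every row of `airports` with every row of `flights`: 3 × 3 = 9 rows.

9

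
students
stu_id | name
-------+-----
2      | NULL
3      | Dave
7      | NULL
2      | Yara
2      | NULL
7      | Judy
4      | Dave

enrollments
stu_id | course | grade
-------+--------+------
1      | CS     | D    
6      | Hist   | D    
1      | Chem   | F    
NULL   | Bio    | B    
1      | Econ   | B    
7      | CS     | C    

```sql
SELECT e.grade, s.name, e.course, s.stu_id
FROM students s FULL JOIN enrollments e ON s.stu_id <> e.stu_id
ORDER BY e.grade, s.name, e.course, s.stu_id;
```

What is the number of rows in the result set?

34

FULL OUTER JOIN keeps every row from both sides; unmatched rows get NULL for the other side's columns.
Matching on s.stu_id <> e.stu_id. A NULL in a compared column never satisfies the condition.
- stu_id=2: 5 matching e row(s), so 5 row(s) emitted.
- stu_id=3: 5 matching e row(s), so 5 row(s) emitted.
- stu_id=7: 4 matching e row(s), so 4 row(s) emitted.
- stu_id=2: 5 matching e row(s), so 5 row(s) emitted.
- stu_id=2: 5 matching e row(s), so 5 row(s) emitted.
- stu_id=7: 4 matching e row(s), so 4 row(s) emitted.
- stu_id=4: 5 matching e row(s), so 5 row(s) emitted.
- 1 e row(s) had no s match → kept, s columns NULL.
Total: 33 matched + 1 padded = 34 rows.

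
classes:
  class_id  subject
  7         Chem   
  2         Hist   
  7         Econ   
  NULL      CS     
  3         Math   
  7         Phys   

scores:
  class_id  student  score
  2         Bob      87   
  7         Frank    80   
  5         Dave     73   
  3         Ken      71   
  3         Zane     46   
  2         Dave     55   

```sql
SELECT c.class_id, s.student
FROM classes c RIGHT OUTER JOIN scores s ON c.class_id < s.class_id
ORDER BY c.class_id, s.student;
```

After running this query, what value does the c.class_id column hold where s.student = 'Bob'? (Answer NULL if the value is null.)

RIGHT JOIN keeps every row from `scores`; unmatched rows get NULL for `classes`'s columns.
Matching on c.class_id < s.class_id. A NULL in a compared column never satisfies the condition.
Matched pairs: 6; unmatched s rows kept: 2.

NULL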